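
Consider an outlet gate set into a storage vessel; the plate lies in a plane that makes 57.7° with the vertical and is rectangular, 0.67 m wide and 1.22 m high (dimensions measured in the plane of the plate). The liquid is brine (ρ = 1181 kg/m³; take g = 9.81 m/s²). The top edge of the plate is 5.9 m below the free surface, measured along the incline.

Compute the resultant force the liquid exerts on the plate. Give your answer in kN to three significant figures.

γ = ρg = 1181 × 9.81 / 1000 = 11.58561 kN/m³.
The plate makes 57.7° with the vertical, i.e. θ = 90° − 57.7° = 32.3° to the horizontal. Measuring y along the incline from the free-surface line, vertical depth h = y·sinθ with sinθ = 0.534352.
The centroid lies 1.22/2 = 0.61 m below the top edge, so y_c = 5.9 + 0.61 = 6.51 m and h_c = 6.51 × 0.534352 = 3.47863 m.
A = 0.67 × 1.22 = 0.8174 m².
Resultant F = γ·h_c·A = 11.58561 × 3.47863 × 0.8174 = 32.9429 kN.

F ≈ 32.9 kN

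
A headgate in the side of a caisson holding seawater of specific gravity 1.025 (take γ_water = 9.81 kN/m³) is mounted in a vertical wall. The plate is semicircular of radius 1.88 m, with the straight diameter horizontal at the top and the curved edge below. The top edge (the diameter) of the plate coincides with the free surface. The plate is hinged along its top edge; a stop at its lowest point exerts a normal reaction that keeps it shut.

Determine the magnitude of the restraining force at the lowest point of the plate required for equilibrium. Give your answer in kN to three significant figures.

γ = 1.025 × 9.81 = 10.05525 kN/m³.
The centroid of a semicircle lies 4r/(3π) = 0.797897 m from the diameter, here below the top edge, so the centroid depth is h_c = 0.797897 m.
A = πr²/2 = π × 1.88²/2 = 5.55182 m².
Resultant F = γ·h_c·A = 10.05525 × 0.797897 × 5.55182 = 44.5426 kN.
I_c = (π/8 − 8/(9π))·r⁴ = 0.109757 × 1.88⁴ = 1.37108 m⁴.
Centre of pressure: y_p = y_c + I_c/(y_c·A) = 0.797897 + 1.37108/(0.797897 × 5.55182) = 0.797897 + 0.309514 = 1.10741 m along the plane.
The resultant acts 0.797897 + 0.309514 = 1.10741 m (along the plate) below the hinge at the top edge, so the moment about the hinge is M = F × 1.10741 = 44.5426 × 1.10741 = 49.3269 kN·m.
A normal force at the bottom, 1.88 m from the hinge, must supply this moment: P = 49.3269/1.88 = 26.2377 kN.

P ≈ 26.2 kN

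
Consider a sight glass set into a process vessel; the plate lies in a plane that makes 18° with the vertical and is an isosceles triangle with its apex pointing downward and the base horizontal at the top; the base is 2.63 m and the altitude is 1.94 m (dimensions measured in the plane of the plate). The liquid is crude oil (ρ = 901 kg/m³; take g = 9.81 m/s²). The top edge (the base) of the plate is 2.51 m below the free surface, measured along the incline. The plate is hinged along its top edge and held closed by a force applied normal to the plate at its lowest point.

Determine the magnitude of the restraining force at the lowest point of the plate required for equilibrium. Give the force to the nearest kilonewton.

P ≈ 25 kN

γ = ρg = 901 × 9.81 / 1000 = 8.83881 kN/m³.
The plate makes 18° with the vertical, i.e. θ = 90° − 18° = 72° to the horizontal. Measuring y along the incline from the free-surface line, vertical depth h = y·sinθ with sinθ = 0.951057.
With the apex down, the centroid sits h/3 = 1.94/3 = 0.646667 m below the base (the top edge), so y_c = 2.51 + 0.646667 = 3.15667 m and h_c = 3.15667 × 0.951057 = 3.00217 m.
A = ½ × 2.63 × 1.94 = 2.5511 m².
Resultant F = γ·h_c·A = 8.83881 × 3.00217 × 2.5511 = 67.695 kN.
I_c = b·h³/36 = 2.63 × 1.94³/36 = 0.533407 m⁴.
Centre of pressure: y_p = y_c + I_c/(y_c·A) = 3.15667 + 0.533407/(3.15667 × 2.5511) = 3.15667 + 0.0662372 = 3.22291 m along the plane.
The resultant acts 0.646667 + 0.0662372 = 0.712904 m (along the plate) below the hinge at the top edge, so the moment about the hinge is M = F × 0.712904 = 67.695 × 0.712904 = 48.26 kN·m.
A normal force at the bottom, 1.94 m from the hinge, must supply this moment: P = 48.26/1.94 = 24.8763 kN.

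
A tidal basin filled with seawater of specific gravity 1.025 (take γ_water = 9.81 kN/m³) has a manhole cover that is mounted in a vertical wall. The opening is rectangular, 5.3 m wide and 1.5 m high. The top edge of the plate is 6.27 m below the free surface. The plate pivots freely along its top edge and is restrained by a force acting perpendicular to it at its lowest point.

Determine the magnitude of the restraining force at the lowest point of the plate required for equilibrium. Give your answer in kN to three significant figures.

P ≈ 291 kN

γ = 1.025 × 9.81 = 10.05525 kN/m³.
The centroid lies 1.5/2 = 0.75 m below the top edge, so the centroid depth is h_c = 6.27 + 0.75 = 7.02 m.
A = 5.3 × 1.5 = 7.95 m².
Resultant F = γ·h_c·A = 10.05525 × 7.02 × 7.95 = 561.173 kN.
I_c = b·h³/12 = 5.3 × 1.5³/12 = 1.49062 m⁴.
Centre of pressure: y_p = y_c + I_c/(y_c·A) = 7.02 + 1.49062/(7.02 × 7.95) = 7.02 + 0.0267093 = 7.04671 m along the plane.
The resultant acts 0.75 + 0.0267093 = 0.776709 m (along the plate) below the hinge at the top edge, so the moment about the hinge is M = F × 0.776709 = 561.173 × 0.776709 = 435.868 kN·m.
A normal force at the bottom, 1.5 m from the hinge, must supply this moment: P = 435.868/1.5 = 290.579 kN.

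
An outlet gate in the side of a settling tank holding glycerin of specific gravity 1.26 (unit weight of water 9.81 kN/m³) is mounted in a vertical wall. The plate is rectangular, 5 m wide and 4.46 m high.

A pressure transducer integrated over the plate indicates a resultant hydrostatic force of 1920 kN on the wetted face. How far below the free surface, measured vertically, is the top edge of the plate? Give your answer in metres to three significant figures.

d_top ≈ 4.74 m

γ = 1.26 × 9.81 = 12.3606 kN/m³.
A = 5 × 4.46 = 22.3 m².
From F = γ·h_c·A, the centroid depth is h_c = 1920/(12.3606 × 22.3) = 6.96557 m.
The centroid lies 4.46/2 = 2.23 m below the top edge, so the top edge sits at h_top = 6.96557 − 2.23 = 4.73557 m below the surface.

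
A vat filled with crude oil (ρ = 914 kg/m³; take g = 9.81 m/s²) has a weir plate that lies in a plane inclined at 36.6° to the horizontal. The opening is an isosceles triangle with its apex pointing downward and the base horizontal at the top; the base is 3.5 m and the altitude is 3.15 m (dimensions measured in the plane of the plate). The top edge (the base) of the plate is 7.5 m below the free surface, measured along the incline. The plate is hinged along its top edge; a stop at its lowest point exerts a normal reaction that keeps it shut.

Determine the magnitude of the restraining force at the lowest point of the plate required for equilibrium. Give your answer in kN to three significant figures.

P ≈ 89.1 kN

γ = ρg = 914 × 9.81 / 1000 = 8.96634 kN/m³.
Let θ = 36.6° be the plate's angle to the horizontal; measure y along the incline from where the plane meets the free surface. Vertical depth h = y·sinθ with sinθ = 0.596225.
With the apex down, the centroid sits h/3 = 3.15/3 = 1.05 m below the base (the top edge), so y_c = 7.5 + 1.05 = 8.55 m and h_c = 8.55 × 0.596225 = 5.09772 m.
A = ½ × 3.5 × 3.15 = 5.5125 m².
Resultant F = γ·h_c·A = 8.96634 × 5.09772 × 5.5125 = 251.965 kN.
I_c = b·h³/36 = 3.5 × 3.15³/36 = 3.03877 m⁴.
Centre of pressure: y_p = y_c + I_c/(y_c·A) = 8.55 + 3.03877/(8.55 × 5.5125) = 8.55 + 0.0644738 = 8.61447 m along the plane.
The resultant acts 1.05 + 0.0644738 = 1.11447 m (along the plate) below the hinge at the top edge, so the moment about the hinge is M = F × 1.11447 = 251.965 × 1.11447 = 280.807 kN·m.
A normal force at the bottom, 3.15 m from the hinge, must supply this moment: P = 280.807/3.15 = 89.1451 kN.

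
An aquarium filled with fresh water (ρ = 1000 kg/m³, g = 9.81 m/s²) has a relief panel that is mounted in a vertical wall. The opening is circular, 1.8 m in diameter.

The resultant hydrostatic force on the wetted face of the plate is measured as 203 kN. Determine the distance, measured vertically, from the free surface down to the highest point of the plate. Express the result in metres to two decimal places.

γ = ρg = 1000 × 9.81 = 9810 N/m³ = 9.81 kN/m³.
A = π(0.9)² = 2.54469 m².
From F = γ·h_c·A, the centroid depth is h_c = 203/(9.81 × 2.54469) = 8.1319 m.
The centroid is at the centre, 0.9 m below the top of the plate, so the highest point sits at h_top = 8.1319 − 0.9 = 7.2319 m below the surface.

d_top ≈ 7.23 m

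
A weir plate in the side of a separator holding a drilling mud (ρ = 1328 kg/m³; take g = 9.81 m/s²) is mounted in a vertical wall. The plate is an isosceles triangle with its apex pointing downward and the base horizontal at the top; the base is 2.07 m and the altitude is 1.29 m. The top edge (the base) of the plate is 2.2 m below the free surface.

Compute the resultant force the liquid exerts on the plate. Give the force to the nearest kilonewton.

γ = ρg = 1328 × 9.81 / 1000 = 13.02768 kN/m³.
With the apex down, the centroid sits h/3 = 1.29/3 = 0.43 m below the base (the top edge), so the centroid depth is h_c = 2.2 + 0.43 = 2.63 m.
A = ½ × 2.07 × 1.29 = 1.33515 m².
Resultant F = γ·h_c·A = 13.02768 × 2.63 × 1.33515 = 45.746 kN.

F ≈ 46 kN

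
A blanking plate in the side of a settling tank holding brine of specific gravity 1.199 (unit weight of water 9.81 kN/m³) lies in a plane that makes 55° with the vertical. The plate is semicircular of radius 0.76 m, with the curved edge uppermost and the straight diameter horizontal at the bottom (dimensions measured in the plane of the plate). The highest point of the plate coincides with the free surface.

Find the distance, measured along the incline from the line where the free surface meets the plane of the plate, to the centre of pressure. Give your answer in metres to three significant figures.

γ = 1.199 × 9.81 = 11.76219 kN/m³.
The plate makes 55° with the vertical, i.e. θ = 90° − 55° = 35° to the horizontal. Measuring y along the incline from the free-surface line, vertical depth h = y·sinθ with sinθ = 0.573576.
The centroid lies 4r/(3π) = 0.322554 m above the diameter, so r − 4r/(3π) = 0.76 − 0.322554 = 0.437446 m below the topmost point, so y_c = 0.437446 m and h_c = 0.437446 × 0.573576 = 0.250909 m.
A = πr²/2 = π × 0.76²/2 = 0.907292 m².
Resultant F = γ·h_c·A = 11.76219 × 0.250909 × 0.907292 = 2.67764 kN.
I_c = (π/8 − 8/(9π))·r⁴ = 0.109757 × 0.76⁴ = 0.0366173 m⁴.
Centre of pressure: y_p = y_c + I_c/(y_c·A) = 0.437446 + 0.0366173/(0.437446 × 0.907292) = 0.437446 + 0.0922603 = 0.529706 m along the plane.

y_p = 0.530 m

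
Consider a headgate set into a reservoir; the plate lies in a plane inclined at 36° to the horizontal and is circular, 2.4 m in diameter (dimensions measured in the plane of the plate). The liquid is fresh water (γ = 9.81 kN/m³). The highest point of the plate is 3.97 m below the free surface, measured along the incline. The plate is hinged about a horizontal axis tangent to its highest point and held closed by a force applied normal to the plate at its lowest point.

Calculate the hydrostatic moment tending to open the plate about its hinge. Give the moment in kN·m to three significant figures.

γ = 9.81 kN/m³.
Let θ = 36° be the plate's angle to the horizontal; measure y along the incline from where the plane meets the free surface. Vertical depth h = y·sinθ with sinθ = 0.587785.
The centroid is at the centre, 1.2 m below the top of the plate, so y_c = 3.97 + 1.2 = 5.17 m and h_c = 5.17 × 0.587785 = 3.03885 m.
A = π(1.2)² = 4.52389 m².
Resultant F = γ·h_c·A = 9.81 × 3.03885 × 4.52389 = 134.862 kN.
I_c = πr⁴/4 = π × 1.2⁴/4 = 1.6286 m⁴.
Centre of pressure: y_p = y_c + I_c/(y_c·A) = 5.17 + 1.6286/(5.17 × 4.52389) = 5.17 + 0.0696325 = 5.23963 m along the plane.
The resultant acts 1.2 + 0.0696325 = 1.26963 m (along the plate) below the hinge at the top edge, so the moment about the hinge is M = F × 1.26963 = 134.862 × 1.26963 = 171.225 kN·m.

M ≈ 171 kN·m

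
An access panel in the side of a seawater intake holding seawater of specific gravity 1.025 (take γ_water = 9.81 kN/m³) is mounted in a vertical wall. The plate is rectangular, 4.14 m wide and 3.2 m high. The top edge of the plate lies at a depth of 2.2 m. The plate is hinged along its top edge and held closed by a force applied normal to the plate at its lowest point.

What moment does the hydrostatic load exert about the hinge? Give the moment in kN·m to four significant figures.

γ = 1.025 × 9.81 = 10.05525 kN/m³.
The centroid lies 3.2/2 = 1.6 m below the top edge, so the centroid depth is h_c = 2.2 + 1.6 = 3.8 m.
A = 4.14 × 3.2 = 13.248 m².
Resultant F = γ·h_c·A = 10.05525 × 3.8 × 13.248 = 506.205 kN.
I_c = b·h³/12 = 4.14 × 3.2³/12 = 11.305 m⁴.
Centre of pressure: y_p = y_c + I_c/(y_c·A) = 3.8 + 11.305/(3.8 × 13.248) = 3.8 + 0.224562 = 4.02456 m along the plane.
The resultant acts 1.6 + 0.224562 = 1.82456 m (along the plate) below the hinge at the top edge, so the moment about the hinge is M = F × 1.82456 = 506.205 × 1.82456 = 923.601 kN·m.

M ≈ 923.6 kN·m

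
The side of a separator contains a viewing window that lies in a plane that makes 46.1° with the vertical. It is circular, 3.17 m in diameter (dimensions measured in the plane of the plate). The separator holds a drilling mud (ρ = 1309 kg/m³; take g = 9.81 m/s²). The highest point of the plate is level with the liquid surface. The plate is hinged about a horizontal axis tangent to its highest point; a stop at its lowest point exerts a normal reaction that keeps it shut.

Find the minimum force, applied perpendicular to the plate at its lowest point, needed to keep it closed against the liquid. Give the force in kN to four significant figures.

P ≈ 69.62 kN

γ = ρg = 1309 × 9.81 / 1000 = 12.84129 kN/m³.
The plate makes 46.1° with the vertical, i.e. θ = 90° − 46.1° = 43.9° to the horizontal. Measuring y along the incline from the free-surface line, vertical depth h = y·sinθ with sinθ = 0.693402.
The centroid is at the centre, 1.585 m below the top of the plate, so y_c = 1.585 m and h_c = 1.585 × 0.693402 = 1.09904 m.
A = π(1.585)² = 7.89239 m².
Resultant F = γ·h_c·A = 12.84129 × 1.09904 × 7.89239 = 111.386 kN.
I_c = πr⁴/4 = π × 1.585⁴/4 = 4.95686 m⁴.
Centre of pressure: y_p = y_c + I_c/(y_c·A) = 1.585 + 4.95686/(1.585 × 7.89239) = 1.585 + 0.39625 = 1.98125 m along the plane.
The resultant acts 1.585 + 0.39625 = 1.98125 m (along the plate) below the hinge at the top edge, so the moment about the hinge is M = F × 1.98125 = 111.386 × 1.98125 = 220.684 kN·m.
A normal force at the bottom, 3.17 m from the hinge, must supply this moment: P = 220.684/3.17 = 69.6164 kN.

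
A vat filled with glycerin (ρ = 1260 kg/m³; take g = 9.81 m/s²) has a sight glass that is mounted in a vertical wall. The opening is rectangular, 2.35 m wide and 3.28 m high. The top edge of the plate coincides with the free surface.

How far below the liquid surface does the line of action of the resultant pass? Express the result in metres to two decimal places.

γ = ρg = 1260 × 9.81 / 1000 = 12.3606 kN/m³.
The centroid lies 3.28/2 = 1.64 m below the top edge, so the centroid depth is h_c = 1.64 m.
A = 2.35 × 3.28 = 7.708 m².
Resultant F = γ·h_c·A = 12.3606 × 1.64 × 7.708 = 156.252 kN.
I_c = b·h³/12 = 2.35 × 3.28³/12 = 6.91048 m⁴.
Centre of pressure: y_p = y_c + I_c/(y_c·A) = 1.64 + 6.91048/(1.64 × 7.708) = 1.64 + 0.546667 = 2.18667 m along the plane.

h_p = 2.19 m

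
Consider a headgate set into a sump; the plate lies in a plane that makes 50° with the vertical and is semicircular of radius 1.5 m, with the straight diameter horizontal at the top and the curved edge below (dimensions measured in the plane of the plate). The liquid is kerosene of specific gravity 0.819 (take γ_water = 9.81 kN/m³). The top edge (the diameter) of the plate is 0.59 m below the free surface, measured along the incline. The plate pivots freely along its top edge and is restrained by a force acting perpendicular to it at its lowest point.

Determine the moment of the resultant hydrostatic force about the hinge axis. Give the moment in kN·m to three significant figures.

γ = 0.819 × 9.81 = 8.03439 kN/m³.
The plate makes 50° with the vertical, i.e. θ = 90° − 50° = 40° to the horizontal. Measuring y along the incline from the free-surface line, vertical depth h = y·sinθ with sinθ = 0.642788.
The centroid of a semicircle lies 4r/(3π) = 0.63662 m from the diameter, here below the top edge, so y_c = 0.59 + 0.63662 = 1.22662 m and h_c = 1.22662 × 0.642788 = 0.788457 m.
A = πr²/2 = π × 1.5²/2 = 3.53429 m².
Resultant F = γ·h_c·A = 8.03439 × 0.788457 × 3.53429 = 22.3889 kN.
I_c = (π/8 − 8/(9π))·r⁴ = 0.109757 × 1.5⁴ = 0.555645 m⁴.
Centre of pressure: y_p = y_c + I_c/(y_c·A) = 1.22662 + 0.555645/(1.22662 × 3.53429) = 1.22662 + 0.12817 = 1.35479 m along the plane.
The resultant acts 0.63662 + 0.12817 = 0.76479 m (along the plate) below the hinge at the top edge, so the moment about the hinge is M = F × 0.76479 = 22.3889 × 0.76479 = 17.1228 kN·m.

M ≈ 17.1 kN·m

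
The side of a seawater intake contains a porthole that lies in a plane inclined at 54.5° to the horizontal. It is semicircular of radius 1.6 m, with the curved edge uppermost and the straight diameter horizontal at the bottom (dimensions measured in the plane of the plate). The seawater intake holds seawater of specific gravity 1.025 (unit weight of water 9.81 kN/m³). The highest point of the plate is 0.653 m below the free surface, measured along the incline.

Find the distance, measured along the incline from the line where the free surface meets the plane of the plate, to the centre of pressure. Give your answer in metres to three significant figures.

y_p = 1.69 m

γ = 1.025 × 9.81 = 10.05525 kN/m³.
Let θ = 54.5° be the plate's angle to the horizontal; measure y along the incline from where the plane meets the free surface. Vertical depth h = y·sinθ with sinθ = 0.814116.
The centroid lies 4r/(3π) = 0.679061 m above the diameter, so r − 4r/(3π) = 1.6 − 0.679061 = 0.920939 m below the topmost point, so y_c = 0.653 + 0.920939 = 1.57394 m and h_c = 1.57394 × 0.814116 = 1.28137 m.
A = πr²/2 = π × 1.6²/2 = 4.02124 m².
Resultant F = γ·h_c·A = 10.05525 × 1.28137 × 4.02124 = 51.8116 kN.
I_c = (π/8 − 8/(9π))·r⁴ = 0.109757 × 1.6⁴ = 0.719303 m⁴.
Centre of pressure: y_p = y_c + I_c/(y_c·A) = 1.57394 + 0.719303/(1.57394 × 4.02124) = 1.57394 + 0.113648 = 1.68759 m along the plane.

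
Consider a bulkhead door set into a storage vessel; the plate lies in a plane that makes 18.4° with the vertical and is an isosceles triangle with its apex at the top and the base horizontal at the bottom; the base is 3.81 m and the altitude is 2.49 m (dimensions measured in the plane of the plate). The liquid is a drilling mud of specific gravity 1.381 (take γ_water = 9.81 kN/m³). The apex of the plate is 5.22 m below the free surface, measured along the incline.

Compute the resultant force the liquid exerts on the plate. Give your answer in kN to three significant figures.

F ≈ 420 kN

γ = 1.381 × 9.81 = 13.54761 kN/m³.
The plate makes 18.4° with the vertical, i.e. θ = 90° − 18.4° = 71.6° to the horizontal. Measuring y along the incline from the free-surface line, vertical depth h = y·sinθ with sinθ = 0.948876.
With the apex up, the centroid sits 2h/3 = 2 × 2.49/3 = 1.66 m below the apex, so y_c = 5.22 + 1.66 = 6.88 m and h_c = 6.88 × 0.948876 = 6.52827 m.
A = ½ × 3.81 × 2.49 = 4.74345 m².
Resultant F = γ·h_c·A = 13.54761 × 6.52827 × 4.74345 = 419.522 kN.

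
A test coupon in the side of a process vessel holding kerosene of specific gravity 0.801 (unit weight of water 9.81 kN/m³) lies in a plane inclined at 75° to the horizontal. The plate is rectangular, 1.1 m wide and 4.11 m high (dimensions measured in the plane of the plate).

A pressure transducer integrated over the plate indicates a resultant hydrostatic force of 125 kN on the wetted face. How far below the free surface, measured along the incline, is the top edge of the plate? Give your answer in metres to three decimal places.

y_top ≈ 1.588 m

γ = 0.801 × 9.81 = 7.85781 kN/m³.
A = 1.1 × 4.11 = 4.521 m².
From F = γ·h_c·A, the centroid depth is h_c = 125/(7.85781 × 4.521) = 3.51863 m.
Let θ = 75° be the plate's angle to the horizontal; measure y along the incline from where the plane meets the free surface. Vertical depth h = y·sinθ with sinθ = 0.965926.
Along the incline, y_c = h_c/sinθ = 3.51863/0.965926 = 3.64275 m.
The centroid lies 4.11/2 = 2.055 m below the top edge, so the top edge sits at y_top = 3.64275 − 2.055 = 1.58775 m along the incline.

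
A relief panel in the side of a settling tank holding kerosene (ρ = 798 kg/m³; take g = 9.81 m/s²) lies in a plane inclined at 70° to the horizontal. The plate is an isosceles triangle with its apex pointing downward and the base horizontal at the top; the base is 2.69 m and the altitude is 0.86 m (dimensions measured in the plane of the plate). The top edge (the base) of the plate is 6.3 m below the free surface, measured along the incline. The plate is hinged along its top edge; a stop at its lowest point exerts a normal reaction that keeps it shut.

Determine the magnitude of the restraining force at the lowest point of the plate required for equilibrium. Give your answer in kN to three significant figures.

γ = ρg = 798 × 9.81 / 1000 = 7.82838 kN/m³.
Let θ = 70° be the plate's angle to the horizontal; measure y along the incline from where the plane meets the free surface. Vertical depth h = y·sinθ with sinθ = 0.939693.
With the apex down, the centroid sits h/3 = 0.86/3 = 0.286667 m below the base (the top edge), so y_c = 6.3 + 0.286667 = 6.58667 m and h_c = 6.58667 × 0.939693 = 6.18945 m.
A = ½ × 2.69 × 0.86 = 1.1567 m².
Resultant F = γ·h_c·A = 7.82838 × 6.18945 × 1.1567 = 56.046 kN.
I_c = b·h³/36 = 2.69 × 0.86³/36 = 0.0475275 m⁴.
Centre of pressure: y_p = y_c + I_c/(y_c·A) = 6.58667 + 0.0475275/(6.58667 × 1.1567) = 6.58667 + 0.00623819 = 6.59291 m along the plane.
The resultant acts 0.286667 + 0.00623819 = 0.292905 m (along the plate) below the hinge at the top edge, so the moment about the hinge is M = F × 0.292905 = 56.046 × 0.292905 = 16.4162 kN·m.
A normal force at the bottom, 0.86 m from the hinge, must supply this moment: P = 16.4162/0.86 = 19.0886 kN.

P ≈ 19.1 kN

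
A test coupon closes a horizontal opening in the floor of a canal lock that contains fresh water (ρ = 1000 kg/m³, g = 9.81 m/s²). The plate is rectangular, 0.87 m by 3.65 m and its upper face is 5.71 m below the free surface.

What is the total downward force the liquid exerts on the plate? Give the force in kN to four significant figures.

γ = ρg = 1000 × 9.81 = 9810 N/m³ = 9.81 kN/m³.
The plate is horizontal, so pressure is uniform at p = γ·h = 9.81 × 5.71 = 56.0151 kN/m².
A = 0.87 × 3.65 = 3.1755 m².
F = p·A = 56.0151 × 3.1755 = 177.876 kN.

F ≈ 177.9 kN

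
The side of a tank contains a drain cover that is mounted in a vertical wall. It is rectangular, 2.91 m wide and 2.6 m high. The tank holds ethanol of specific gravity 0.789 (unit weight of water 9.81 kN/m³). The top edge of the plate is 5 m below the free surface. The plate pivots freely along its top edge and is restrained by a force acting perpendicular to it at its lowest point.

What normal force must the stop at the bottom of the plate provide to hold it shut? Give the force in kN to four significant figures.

γ = 0.789 × 9.81 = 7.74009 kN/m³.
The centroid lies 2.6/2 = 1.3 m below the top edge, so the centroid depth is h_c = 5 + 1.3 = 6.3 m.
A = 2.91 × 2.6 = 7.566 m².
Resultant F = γ·h_c·A = 7.74009 × 6.3 × 7.566 = 368.938 kN.
I_c = b·h³/12 = 2.91 × 2.6³/12 = 4.26218 m⁴.
Centre of pressure: y_p = y_c + I_c/(y_c·A) = 6.3 + 4.26218/(6.3 × 7.566) = 6.3 + 0.089418 = 6.38942 m along the plane.
The resultant acts 1.3 + 0.089418 = 1.38942 m (along the plate) below the hinge at the top edge, so the moment about the hinge is M = F × 1.38942 = 368.938 × 1.38942 = 512.61 kN·m.
A normal force at the bottom, 2.6 m from the hinge, must supply this moment: P = 512.61/2.6 = 197.158 kN.

P ≈ 197.2 kN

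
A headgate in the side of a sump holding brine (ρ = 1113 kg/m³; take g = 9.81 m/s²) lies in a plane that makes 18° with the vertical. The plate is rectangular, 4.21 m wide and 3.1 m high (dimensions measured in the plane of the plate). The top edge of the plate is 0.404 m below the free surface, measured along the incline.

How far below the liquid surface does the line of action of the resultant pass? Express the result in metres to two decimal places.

h_p = 2.25 m

γ = ρg = 1113 × 9.81 / 1000 = 10.91853 kN/m³.
The plate makes 18° with the vertical, i.e. θ = 90° − 18° = 72° to the horizontal. Measuring y along the incline from the free-surface line, vertical depth h = y·sinθ with sinθ = 0.951057.
The centroid lies 3.1/2 = 1.55 m below the top edge, so y_c = 0.404 + 1.55 = 1.954 m and h_c = 1.954 × 0.951057 = 1.85837 m.
A = 4.21 × 3.1 = 13.051 m².
Resultant F = γ·h_c·A = 10.91853 × 1.85837 × 13.051 = 264.814 kN.
I_c = b·h³/12 = 4.21 × 3.1³/12 = 10.4517 m⁴.
Centre of pressure: y_p = y_c + I_c/(y_c·A) = 1.954 + 10.4517/(1.954 × 13.051) = 1.954 + 0.409844 = 2.36384 m along the plane.
Vertically, h_p = y_p·sinθ = 2.36384 × 0.951057 = 2.24815 m.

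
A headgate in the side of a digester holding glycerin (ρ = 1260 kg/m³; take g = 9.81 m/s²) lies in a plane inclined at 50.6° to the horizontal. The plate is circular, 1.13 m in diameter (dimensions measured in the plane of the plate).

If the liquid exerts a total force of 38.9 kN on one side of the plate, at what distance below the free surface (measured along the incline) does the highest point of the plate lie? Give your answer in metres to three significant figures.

y_top ≈ 3.50 m

γ = ρg = 1260 × 9.81 / 1000 = 12.3606 kN/m³.
A = π(0.565)² = 1.00287 m².
From F = γ·h_c·A, the centroid depth is h_c = 38.9/(12.3606 × 1.00287) = 3.13809 m.
Let θ = 50.6° be the plate's angle to the horizontal; measure y along the incline from where the plane meets the free surface. Vertical depth h = y·sinθ with sinθ = 0.772734.
Along the incline, y_c = h_c/sinθ = 3.13809/0.772734 = 4.06102 m.
The centroid is at the centre, 0.565 m below the top of the plate, so the highest point sits at y_top = 4.06102 − 0.565 = 3.49602 m along the incline.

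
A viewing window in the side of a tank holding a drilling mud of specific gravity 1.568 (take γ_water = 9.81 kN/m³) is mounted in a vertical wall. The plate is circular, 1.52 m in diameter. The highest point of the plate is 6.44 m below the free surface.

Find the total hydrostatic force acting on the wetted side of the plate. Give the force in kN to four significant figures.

γ = 1.568 × 9.81 = 15.38208 kN/m³.
The centroid is at the centre, 0.76 m below the top of the plate, so the centroid depth is h_c = 6.44 + 0.76 = 7.2 m.
A = π(0.76)² = 1.81458 m².
Resultant F = γ·h_c·A = 15.38208 × 7.2 × 1.81458 = 200.967 kN.

F ≈ 201.0 kN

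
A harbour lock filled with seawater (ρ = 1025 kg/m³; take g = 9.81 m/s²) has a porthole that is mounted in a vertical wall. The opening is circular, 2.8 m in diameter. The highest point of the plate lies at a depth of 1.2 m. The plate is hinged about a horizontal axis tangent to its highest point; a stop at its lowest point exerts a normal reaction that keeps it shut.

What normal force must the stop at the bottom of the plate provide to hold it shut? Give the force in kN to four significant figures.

P ≈ 91.33 kN

γ = ρg = 1025 × 9.81 / 1000 = 10.05525 kN/m³.
The centroid is at the centre, 1.4 m below the top of the plate, so the centroid depth is h_c = 1.2 + 1.4 = 2.6 m.
A = π(1.4)² = 6.15752 m².
Resultant F = γ·h_c·A = 10.05525 × 2.6 × 6.15752 = 160.98 kN.
I_c = πr⁴/4 = π × 1.4⁴/4 = 3.01719 m⁴.
Centre of pressure: y_p = y_c + I_c/(y_c·A) = 2.6 + 3.01719/(2.6 × 6.15752) = 2.6 + 0.188462 = 2.78846 m along the plane.
The resultant acts 1.4 + 0.188462 = 1.58846 m (along the plate) below the hinge at the top edge, so the moment about the hinge is M = F × 1.58846 = 160.98 × 1.58846 = 255.71 kN·m.
A normal force at the bottom, 2.8 m from the hinge, must supply this moment: P = 255.71/2.8 = 91.325 kN.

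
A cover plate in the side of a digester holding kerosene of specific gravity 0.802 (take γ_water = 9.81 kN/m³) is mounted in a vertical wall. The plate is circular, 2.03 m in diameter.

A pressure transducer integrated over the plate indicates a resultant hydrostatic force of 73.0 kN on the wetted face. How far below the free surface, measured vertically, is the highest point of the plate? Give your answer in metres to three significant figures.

γ = 0.802 × 9.81 = 7.86762 kN/m³.
A = π(1.015)² = 3.23655 m².
From F = γ·h_c·A, the centroid depth is h_c = 73.0/(7.86762 × 3.23655) = 2.8668 m.
The centroid is at the centre, 1.015 m below the top of the plate, so the highest point sits at h_top = 2.8668 − 1.015 = 1.8518 m below the surface.

d_top ≈ 1.85 m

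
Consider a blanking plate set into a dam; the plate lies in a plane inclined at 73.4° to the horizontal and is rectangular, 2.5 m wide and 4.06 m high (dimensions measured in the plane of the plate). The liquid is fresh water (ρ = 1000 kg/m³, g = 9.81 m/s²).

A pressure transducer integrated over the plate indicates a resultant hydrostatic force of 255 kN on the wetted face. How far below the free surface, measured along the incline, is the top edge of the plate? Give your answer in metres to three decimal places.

y_top ≈ 0.642 m

γ = ρg = 1000 × 9.81 = 9810 N/m³ = 9.81 kN/m³.
A = 2.5 × 4.06 = 10.15 m².
From F = γ·h_c·A, the centroid depth is h_c = 255/(9.81 × 10.15) = 2.56097 m.
Let θ = 73.4° be the plate's angle to the horizontal; measure y along the incline from where the plane meets the free surface. Vertical depth h = y·sinθ with sinθ = 0.958323.
Along the incline, y_c = h_c/sinθ = 2.56097/0.958323 = 2.67235 m.
The centroid lies 4.06/2 = 2.03 m below the top edge, so the top edge sits at y_top = 2.67235 − 2.03 = 0.64235 m along the incline.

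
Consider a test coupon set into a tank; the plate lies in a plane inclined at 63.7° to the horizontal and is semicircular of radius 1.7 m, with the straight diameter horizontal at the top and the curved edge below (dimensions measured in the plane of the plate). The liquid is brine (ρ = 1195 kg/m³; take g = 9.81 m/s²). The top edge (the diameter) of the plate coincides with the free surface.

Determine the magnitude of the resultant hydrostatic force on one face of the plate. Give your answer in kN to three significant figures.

F ≈ 34.4 kN

γ = ρg = 1195 × 9.81 / 1000 = 11.72295 kN/m³.
Let θ = 63.7° be the plate's angle to the horizontal; measure y along the incline from where the plane meets the free surface. Vertical depth h = y·sinθ with sinθ = 0.896486.
The centroid of a semicircle lies 4r/(3π) = 0.721502 m from the diameter, here below the top edge, so y_c = 0.721502 m and h_c = 0.721502 × 0.896486 = 0.646816 m.
A = πr²/2 = π × 1.7²/2 = 4.5396 m².
Resultant F = γ·h_c·A = 11.72295 × 0.646816 × 4.5396 = 34.4219 kN.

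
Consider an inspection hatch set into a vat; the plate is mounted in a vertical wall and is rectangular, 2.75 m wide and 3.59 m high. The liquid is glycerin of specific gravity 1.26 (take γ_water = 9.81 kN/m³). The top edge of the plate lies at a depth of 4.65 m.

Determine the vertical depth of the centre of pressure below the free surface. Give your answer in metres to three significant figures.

h_p = 6.61 m

γ = 1.26 × 9.81 = 12.3606 kN/m³.
The centroid lies 3.59/2 = 1.795 m below the top edge, so the centroid depth is h_c = 4.65 + 1.795 = 6.445 m.
A = 2.75 × 3.59 = 9.8725 m².
Resultant F = γ·h_c·A = 12.3606 × 6.445 × 9.8725 = 786.484 kN.
I_c = b·h³/12 = 2.75 × 3.59³/12 = 10.6031 m⁴.
Centre of pressure: y_p = y_c + I_c/(y_c·A) = 6.445 + 10.6031/(6.445 × 9.8725) = 6.445 + 0.166641 = 6.61164 m along the plane.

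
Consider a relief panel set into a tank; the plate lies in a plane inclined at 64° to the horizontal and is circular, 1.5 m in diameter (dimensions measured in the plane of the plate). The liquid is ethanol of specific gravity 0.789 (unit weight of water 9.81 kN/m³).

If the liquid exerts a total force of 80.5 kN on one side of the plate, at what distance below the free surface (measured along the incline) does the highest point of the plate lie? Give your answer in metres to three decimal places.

γ = 0.789 × 9.81 = 7.74009 kN/m³.
A = π(0.75)² = 1.76715 m².
From F = γ·h_c·A, the centroid depth is h_c = 80.5/(7.74009 × 1.76715) = 5.88541 m.
Let θ = 64° be the plate's angle to the horizontal; measure y along the incline from where the plane meets the free surface. Vertical depth h = y·sinθ with sinθ = 0.898794.
Along the incline, y_c = h_c/sinθ = 5.88541/0.898794 = 6.54812 m.
The centroid is at the centre, 0.75 m below the top of the plate, so the highest point sits at y_top = 6.54812 − 0.75 = 5.79812 m along the incline.

y_top ≈ 5.798 m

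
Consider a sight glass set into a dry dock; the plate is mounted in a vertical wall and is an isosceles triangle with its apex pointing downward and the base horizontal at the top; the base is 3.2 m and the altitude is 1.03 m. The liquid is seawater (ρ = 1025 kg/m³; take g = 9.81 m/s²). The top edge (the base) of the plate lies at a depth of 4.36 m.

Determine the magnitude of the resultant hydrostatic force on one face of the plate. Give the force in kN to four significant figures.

γ = ρg = 1025 × 9.81 / 1000 = 10.05525 kN/m³.
With the apex down, the centroid sits h/3 = 1.03/3 = 0.343333 m below the base (the top edge), so the centroid depth is h_c = 4.36 + 0.343333 = 4.70333 m.
A = ½ × 3.2 × 1.03 = 1.648 m².
Resultant F = γ·h_c·A = 10.05525 × 4.70333 × 1.648 = 77.9391 kN.

F ≈ 77.94 kN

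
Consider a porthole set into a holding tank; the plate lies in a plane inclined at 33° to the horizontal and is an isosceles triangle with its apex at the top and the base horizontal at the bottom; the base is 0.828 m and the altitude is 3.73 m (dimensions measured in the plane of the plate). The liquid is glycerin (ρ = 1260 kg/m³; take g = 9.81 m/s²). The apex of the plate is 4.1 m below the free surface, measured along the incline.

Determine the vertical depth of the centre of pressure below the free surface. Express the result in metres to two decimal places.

h_p = 3.65 m

γ = ρg = 1260 × 9.81 / 1000 = 12.3606 kN/m³.
Let θ = 33° be the plate's angle to the horizontal; measure y along the incline from where the plane meets the free surface. Vertical depth h = y·sinθ with sinθ = 0.544639.
With the apex up, the centroid sits 2h/3 = 2 × 3.73/3 = 2.48667 m below the apex, so y_c = 4.1 + 2.48667 = 6.58667 m and h_c = 6.58667 × 0.544639 = 3.58736 m.
A = ½ × 0.828 × 3.73 = 1.54422 m².
Resultant F = γ·h_c·A = 12.3606 × 3.58736 × 1.54422 = 68.4737 kN.
I_c = b·h³/36 = 0.828 × 3.73³/36 = 1.19359 m⁴.
Centre of pressure: y_p = y_c + I_c/(y_c·A) = 6.58667 + 1.19359/(6.58667 × 1.54422) = 6.58667 + 0.117349 = 6.70402 m along the plane.
Vertically, h_p = y_p·sinθ = 6.70402 × 0.544639 = 3.65127 m.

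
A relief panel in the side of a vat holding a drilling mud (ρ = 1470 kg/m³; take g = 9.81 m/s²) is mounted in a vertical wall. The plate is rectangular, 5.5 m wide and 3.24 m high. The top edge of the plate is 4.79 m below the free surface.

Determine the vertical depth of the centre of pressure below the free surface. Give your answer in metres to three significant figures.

γ = ρg = 1470 × 9.81 / 1000 = 14.4207 kN/m³.
The centroid lies 3.24/2 = 1.62 m below the top edge, so the centroid depth is h_c = 4.79 + 1.62 = 6.41 m.
A = 5.5 × 3.24 = 17.82 m².
Resultant F = γ·h_c·A = 14.4207 × 6.41 × 17.82 = 1647.22 kN.
I_c = b·h³/12 = 5.5 × 3.24³/12 = 15.5889 m⁴.
Centre of pressure: y_p = y_c + I_c/(y_c·A) = 6.41 + 15.5889/(6.41 × 17.82) = 6.41 + 0.136474 = 6.54647 m along the plane.

h_p = 6.55 m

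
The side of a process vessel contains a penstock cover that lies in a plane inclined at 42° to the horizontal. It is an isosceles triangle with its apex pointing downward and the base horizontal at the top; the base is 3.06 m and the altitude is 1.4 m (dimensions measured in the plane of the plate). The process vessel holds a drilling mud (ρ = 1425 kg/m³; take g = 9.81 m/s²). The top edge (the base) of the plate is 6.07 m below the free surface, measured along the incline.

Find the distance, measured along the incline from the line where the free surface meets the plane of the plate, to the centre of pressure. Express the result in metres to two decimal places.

y_p = 6.55 m

γ = ρg = 1425 × 9.81 / 1000 = 13.97925 kN/m³.
Let θ = 42° be the plate's angle to the horizontal; measure y along the incline from where the plane meets the free surface. Vertical depth h = y·sinθ with sinθ = 0.669131.
With the apex down, the centroid sits h/3 = 1.4/3 = 0.466667 m below the base (the top edge), so y_c = 6.07 + 0.466667 = 6.53667 m and h_c = 6.53667 × 0.669131 = 4.37389 m.
A = ½ × 3.06 × 1.4 = 2.142 m².
Resultant F = γ·h_c·A = 13.97925 × 4.37389 × 2.142 = 130.97 kN.
I_c = b·h³/36 = 3.06 × 1.4³/36 = 0.23324 m⁴.
Centre of pressure: y_p = y_c + I_c/(y_c·A) = 6.53667 + 0.23324/(6.53667 × 2.142) = 6.53667 + 0.0166582 = 6.55333 m along the plane.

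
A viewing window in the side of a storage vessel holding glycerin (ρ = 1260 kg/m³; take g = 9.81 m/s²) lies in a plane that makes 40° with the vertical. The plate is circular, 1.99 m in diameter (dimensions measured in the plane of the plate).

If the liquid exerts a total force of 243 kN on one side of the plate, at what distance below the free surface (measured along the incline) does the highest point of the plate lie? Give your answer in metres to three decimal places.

γ = ρg = 1260 × 9.81 / 1000 = 12.3606 kN/m³.
A = π(0.995)² = 3.11026 m².
From F = γ·h_c·A, the centroid depth is h_c = 243/(12.3606 × 3.11026) = 6.32077 m.
The plate makes 40° with the vertical, i.e. θ = 90° − 40° = 50° to the horizontal. Measuring y along the incline from the free-surface line, vertical depth h = y·sinθ with sinθ = 0.766044.
Along the incline, y_c = h_c/sinθ = 6.32077/0.766044 = 8.25118 m.
The centroid is at the centre, 0.995 m below the top of the plate, so the highest point sits at y_top = 8.25118 − 0.995 = 7.25618 m along the incline.

y_top ≈ 7.256 m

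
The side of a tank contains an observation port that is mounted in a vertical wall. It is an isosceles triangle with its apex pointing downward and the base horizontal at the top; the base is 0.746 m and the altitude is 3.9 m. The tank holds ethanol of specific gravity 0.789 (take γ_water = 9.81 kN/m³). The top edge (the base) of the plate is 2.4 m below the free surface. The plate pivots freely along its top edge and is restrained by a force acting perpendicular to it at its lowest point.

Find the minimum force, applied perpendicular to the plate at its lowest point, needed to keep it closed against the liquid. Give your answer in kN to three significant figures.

γ = 0.789 × 9.81 = 7.74009 kN/m³.
With the apex down, the centroid sits h/3 = 3.9/3 = 1.3 m below the base (the top edge), so the centroid depth is h_c = 2.4 + 1.3 = 3.7 m.
A = ½ × 0.746 × 3.9 = 1.4547 m².
Resultant F = γ·h_c·A = 7.74009 × 3.7 × 1.4547 = 41.6602 kN.
I_c = b·h³/36 = 0.746 × 3.9³/36 = 1.22922 m⁴.
Centre of pressure: y_p = y_c + I_c/(y_c·A) = 3.7 + 1.22922/(3.7 × 1.4547) = 3.7 + 0.228378 = 3.92838 m along the plane.
The resultant acts 1.3 + 0.228378 = 1.52838 m (along the plate) below the hinge at the top edge, so the moment about the hinge is M = F × 1.52838 = 41.6602 × 1.52838 = 63.6726 kN·m.
A normal force at the bottom, 3.9 m from the hinge, must supply this moment: P = 63.6726/3.9 = 16.3263 kN.

P ≈ 16.3 kN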